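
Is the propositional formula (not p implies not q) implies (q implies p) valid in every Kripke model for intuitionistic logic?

No

This is the converse of contraposition, which is not intuitionistically valid.
A Kripke countermodel: worlds a, b; order generated by a <= b; atoms true at each world — a:{q}; b:{p,q}.
a does not force (not p implies not q) implies (q implies p): already at a itself, a forces not p implies not q but a does not force q implies p.
a does not force q implies p: already at a itself, a forces q but a does not force p.
a lacks atom p, so a does not force p.
So the root a does not force the formula.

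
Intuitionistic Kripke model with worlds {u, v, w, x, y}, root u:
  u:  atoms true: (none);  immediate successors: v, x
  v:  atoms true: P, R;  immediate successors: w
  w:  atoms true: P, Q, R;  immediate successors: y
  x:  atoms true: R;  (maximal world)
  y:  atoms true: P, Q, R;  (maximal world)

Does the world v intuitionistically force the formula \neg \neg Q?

Yes

v \Vdash \neg \neg Q: no world accessible from v forces \neg Q.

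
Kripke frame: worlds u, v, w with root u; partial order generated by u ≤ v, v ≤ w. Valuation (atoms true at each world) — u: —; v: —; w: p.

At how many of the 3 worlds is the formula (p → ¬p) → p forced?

u: forces it.
v: forces it.
w: forces it.
Worlds forcing the formula: {u, v, w}.

3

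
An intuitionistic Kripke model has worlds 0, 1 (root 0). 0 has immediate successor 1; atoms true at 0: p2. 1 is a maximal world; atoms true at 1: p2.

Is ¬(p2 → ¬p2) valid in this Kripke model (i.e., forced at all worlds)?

0 ⊩ ¬(p2 → ¬p2): no world accessible from 0 forces p2 → ¬p2.
Since the root 0 forces ¬(p2 → ¬p2) and forcing is persistent (monotone upward), every world forces it.

Yes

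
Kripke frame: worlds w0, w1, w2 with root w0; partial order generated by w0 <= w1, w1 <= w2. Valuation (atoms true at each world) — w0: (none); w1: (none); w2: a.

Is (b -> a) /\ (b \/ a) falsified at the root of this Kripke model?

w0 ||-/- (b -> a) /\ (b \/ a) since w0 fails b \/ a.
So the root w0 does not force (b -> a) /\ (b \/ a); the model is a countermodel.

Yes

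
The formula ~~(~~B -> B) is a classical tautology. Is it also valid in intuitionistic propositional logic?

Yes

This is the double negation of double-negation elimination, which is intuitionistically derivable.
By Glivenko's theorem the double negation of any classical propositional tautology is intuitionistically provable; ~~B -> B is classically a tautology.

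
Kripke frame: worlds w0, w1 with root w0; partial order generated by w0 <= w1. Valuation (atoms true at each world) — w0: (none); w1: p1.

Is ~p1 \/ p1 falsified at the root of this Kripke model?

w0 ||-/- ~p1 \/ p1: neither disjunct is forced at w0.
w0 ||-/- ~p1 since w1 is accessible from w0 and w1 ||- p1.
So the root w0 does not force ~p1 \/ p1; the model is a countermodel.

Yes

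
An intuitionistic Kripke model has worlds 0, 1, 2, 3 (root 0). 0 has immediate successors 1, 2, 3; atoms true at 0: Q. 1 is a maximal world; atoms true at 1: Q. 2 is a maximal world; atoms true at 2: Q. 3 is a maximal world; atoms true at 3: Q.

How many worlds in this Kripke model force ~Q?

0

0: does not force it — 0 ||-/- ~Q since 0 is accessible from 0 and 0 ||- Q.
1: does not force it — 1 ||-/- ~Q since 1 is accessible from 1 and 1 ||- Q.
2: does not force it.
3: does not force it.
Worlds forcing the formula: { }.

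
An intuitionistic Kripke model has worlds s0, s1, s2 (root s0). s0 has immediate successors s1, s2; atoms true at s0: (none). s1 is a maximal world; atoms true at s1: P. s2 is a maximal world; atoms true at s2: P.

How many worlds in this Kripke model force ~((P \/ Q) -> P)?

s0: does not force it — s0 ||-/- ~((P \/ Q) -> P) since s0 is accessible from s0 and s0 ||- (P \/ Q) -> P.
s1: does not force it.
s2: does not force it.
Worlds forcing the formula: { }.

0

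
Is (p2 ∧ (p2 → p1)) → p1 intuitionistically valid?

Yes

This is modus ponens in implicational form, which is intuitionistically derivable.
If a world forces p2 and p2 → p1, then applying the implication at that world (which is accessible from itself) gives p1.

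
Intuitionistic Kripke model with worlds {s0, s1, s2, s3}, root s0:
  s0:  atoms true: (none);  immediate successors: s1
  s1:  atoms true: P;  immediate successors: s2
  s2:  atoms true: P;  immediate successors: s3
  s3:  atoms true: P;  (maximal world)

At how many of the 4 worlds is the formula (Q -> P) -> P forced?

3

s0: does not force it — s0 ||-/- (Q -> P) -> P: already at s0 itself, s0 ||- Q -> P but s0 ||-/- P.
s1: forces it.
s2: forces it.
s3: forces it.
Worlds forcing the formula: {s1, s2, s3}.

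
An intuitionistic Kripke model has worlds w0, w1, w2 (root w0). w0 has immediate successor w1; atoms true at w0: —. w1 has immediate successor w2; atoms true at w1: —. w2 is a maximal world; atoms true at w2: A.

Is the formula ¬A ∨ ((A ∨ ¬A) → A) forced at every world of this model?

w0 ⊩ ¬A ∨ ((A ∨ ¬A) → A) via the disjunct (A ∨ ¬A) → A.
Since the root w0 forces ¬A ∨ ((A ∨ ¬A) → A) and forcing is persistent (monotone upward), every world forces it.

Yes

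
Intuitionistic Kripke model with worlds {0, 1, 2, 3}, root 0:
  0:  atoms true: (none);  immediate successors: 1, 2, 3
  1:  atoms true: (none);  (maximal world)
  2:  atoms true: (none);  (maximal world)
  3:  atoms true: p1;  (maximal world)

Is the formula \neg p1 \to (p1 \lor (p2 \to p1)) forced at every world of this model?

Yes

0 \Vdash \neg p1 \to (p1 \lor (p2 \to p1)): every world accessible from 0 that forces \neg p1 (namely 1, 2) also forces p1 \lor (p2 \to p1).
Since the root 0 forces \neg p1 \to (p1 \lor (p2 \to p1)) and forcing is persistent (monotone upward), every world forces it.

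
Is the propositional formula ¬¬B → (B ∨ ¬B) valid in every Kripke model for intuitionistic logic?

This is a variant of double-negation elimination (deriving excluded middle from double negation), which is not intuitionistically valid.
A Kripke countermodel: worlds s0, s1; order generated by s0 ≤ s1; atoms true at each world — s0:{}; s1:{B}.
s0 ⊮ ¬¬B → (B ∨ ¬B): already at s0 itself, s0 ⊩ ¬¬B but s0 ⊮ B ∨ ¬B.
s0 ⊮ B ∨ ¬B: neither disjunct is forced at s0.
s0 lacks atom B, so s0 ⊮ B.
So the root s0 does not force the formula.

No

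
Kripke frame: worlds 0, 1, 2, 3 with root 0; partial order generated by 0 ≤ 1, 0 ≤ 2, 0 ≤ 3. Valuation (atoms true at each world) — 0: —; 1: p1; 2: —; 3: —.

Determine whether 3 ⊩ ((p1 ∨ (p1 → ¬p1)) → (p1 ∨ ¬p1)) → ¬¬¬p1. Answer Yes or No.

Yes

3 ⊩ ((p1 ∨ (p1 → ¬p1)) → (p1 ∨ ¬p1)) → ¬¬¬p1: every world accessible from 3 that forces (p1 ∨ (p1 → ¬p1)) → (p1 ∨ ¬p1) (namely 3) also forces ¬¬¬p1.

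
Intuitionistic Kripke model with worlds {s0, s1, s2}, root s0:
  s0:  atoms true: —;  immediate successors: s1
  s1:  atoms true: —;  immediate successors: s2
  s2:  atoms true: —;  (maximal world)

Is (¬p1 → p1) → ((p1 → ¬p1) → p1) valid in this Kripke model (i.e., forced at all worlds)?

Yes

s0 ⊩ (¬p1 → p1) → ((p1 → ¬p1) → p1) vacuously: no world accessible from s0 forces the antecedent ¬p1 → p1.
Since the root s0 forces (¬p1 → p1) → ((p1 → ¬p1) → p1) and forcing is persistent (monotone upward), every world forces it.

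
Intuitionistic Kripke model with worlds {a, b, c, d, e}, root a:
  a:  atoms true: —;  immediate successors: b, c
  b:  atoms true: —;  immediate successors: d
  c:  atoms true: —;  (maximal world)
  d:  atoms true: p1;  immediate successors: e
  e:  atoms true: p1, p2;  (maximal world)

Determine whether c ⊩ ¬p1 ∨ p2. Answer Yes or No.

Yes

c ⊩ ¬p1 ∨ p2 via the disjunct ¬p1.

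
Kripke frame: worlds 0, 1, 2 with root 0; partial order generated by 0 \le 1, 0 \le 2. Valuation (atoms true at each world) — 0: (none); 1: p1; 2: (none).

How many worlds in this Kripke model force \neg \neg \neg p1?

0: does not force it — 0 \nVdash \neg \neg \neg p1 since 1 is accessible from 0 and 1 \Vdash \neg \neg p1.
1: does not force it.
2: forces it.
Worlds forcing the formula: {2}.

1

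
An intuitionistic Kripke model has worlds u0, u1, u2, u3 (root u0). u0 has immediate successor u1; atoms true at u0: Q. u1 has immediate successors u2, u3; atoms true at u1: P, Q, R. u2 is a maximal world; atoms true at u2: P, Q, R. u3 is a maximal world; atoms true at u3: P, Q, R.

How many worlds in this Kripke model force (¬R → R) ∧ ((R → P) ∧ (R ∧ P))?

u0: does not force it — u0 ⊮ (¬R → R) ∧ ((R → P) ∧ (R ∧ P)) since u0 fails (R → P) ∧ (R ∧ P).
u1: forces it.
u2: forces it.
u3: forces it.
Worlds forcing the formula: {u1, u2, u3}.

3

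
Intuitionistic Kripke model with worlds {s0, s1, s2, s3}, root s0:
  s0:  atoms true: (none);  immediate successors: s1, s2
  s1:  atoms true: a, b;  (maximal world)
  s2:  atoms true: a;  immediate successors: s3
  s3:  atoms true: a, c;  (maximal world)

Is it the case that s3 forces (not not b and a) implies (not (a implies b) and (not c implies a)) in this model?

s3 forces (not not b and a) implies (not (a implies b) and (not c implies a)) vacuously: no world accessible from s3 forces the antecedent not not b and a.

Yes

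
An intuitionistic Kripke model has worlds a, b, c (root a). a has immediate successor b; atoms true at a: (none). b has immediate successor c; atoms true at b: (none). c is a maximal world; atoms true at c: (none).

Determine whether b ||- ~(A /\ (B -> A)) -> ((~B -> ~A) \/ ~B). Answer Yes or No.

b ||- ~(A /\ (B -> A)) -> ((~B -> ~A) \/ ~B): every world accessible from b that forces ~(A /\ (B -> A)) (namely b, c) also forces (~B -> ~A) \/ ~B.

Yes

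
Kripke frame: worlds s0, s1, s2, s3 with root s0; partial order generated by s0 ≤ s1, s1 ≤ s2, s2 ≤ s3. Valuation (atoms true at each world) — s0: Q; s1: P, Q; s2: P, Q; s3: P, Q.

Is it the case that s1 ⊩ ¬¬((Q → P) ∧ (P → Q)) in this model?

Yes

s1 ⊩ ¬¬((Q → P) ∧ (P → Q)): no world accessible from s1 forces ¬((Q → P) ∧ (P → Q)).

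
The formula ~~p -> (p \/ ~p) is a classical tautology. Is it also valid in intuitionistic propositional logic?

No

This is a variant of double-negation elimination (deriving excluded middle from double negation), which is not intuitionistically valid.
A Kripke countermodel: worlds u0, u1; order generated by u0 <= u1; atoms true at each world — u0:{}; u1:{p}.
u0 ||-/- ~~p -> (p \/ ~p): already at u0 itself, u0 ||- ~~p but u0 ||-/- p \/ ~p.
u0 ||-/- p \/ ~p: neither disjunct is forced at u0.
u0 lacks atom p, so u0 ||-/- p.
So the root u0 does not force the formula.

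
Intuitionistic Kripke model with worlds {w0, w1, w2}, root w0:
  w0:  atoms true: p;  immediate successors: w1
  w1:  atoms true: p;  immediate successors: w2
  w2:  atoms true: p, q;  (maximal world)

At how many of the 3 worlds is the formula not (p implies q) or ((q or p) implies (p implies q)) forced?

1

w0: does not force it — w0 does not force not (p implies q) or ((q or p) implies (p implies q)): neither disjunct is forced at w0.
w1: does not force it — w1 does not force not (p implies q) or ((q or p) implies (p implies q)): neither disjunct is forced at w1.
w2: forces it.
Worlds forcing the formula: {w2}.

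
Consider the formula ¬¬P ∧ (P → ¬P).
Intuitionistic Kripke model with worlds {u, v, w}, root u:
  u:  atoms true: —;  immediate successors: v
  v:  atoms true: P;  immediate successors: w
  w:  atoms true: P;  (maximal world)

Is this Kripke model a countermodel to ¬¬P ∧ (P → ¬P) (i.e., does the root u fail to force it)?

u ⊮ ¬¬P ∧ (P → ¬P) since u fails P → ¬P.
So the root u does not force ¬¬P ∧ (P → ¬P); the model is a countermodel.

Yes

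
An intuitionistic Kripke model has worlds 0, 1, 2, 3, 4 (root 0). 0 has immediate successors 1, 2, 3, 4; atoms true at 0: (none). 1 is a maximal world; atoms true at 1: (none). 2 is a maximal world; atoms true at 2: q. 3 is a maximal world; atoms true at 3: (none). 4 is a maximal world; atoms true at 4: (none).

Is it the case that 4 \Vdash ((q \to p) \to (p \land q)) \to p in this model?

4 \Vdash ((q \to p) \to (p \land q)) \to p vacuously: no world accessible from 4 forces the antecedent (q \to p) \to (p \land q).

Yes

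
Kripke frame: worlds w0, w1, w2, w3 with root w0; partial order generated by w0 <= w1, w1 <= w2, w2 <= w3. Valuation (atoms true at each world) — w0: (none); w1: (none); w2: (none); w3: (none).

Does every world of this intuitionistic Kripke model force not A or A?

Yes

w0 forces not A or A via the disjunct not A.
Since the root w0 forces not A or A and forcing is persistent (monotone upward), every world forces it.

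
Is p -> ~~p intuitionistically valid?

This is double-negation introduction, which is intuitionistically derivable.
If a world forces p then every accessible world forces p (persistence), so none forces ~p; hence ~~p.

Yes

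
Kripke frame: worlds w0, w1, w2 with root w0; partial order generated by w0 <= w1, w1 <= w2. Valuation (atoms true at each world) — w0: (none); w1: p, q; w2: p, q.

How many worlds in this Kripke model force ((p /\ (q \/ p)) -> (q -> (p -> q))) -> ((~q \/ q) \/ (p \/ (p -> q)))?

w0: forces it.
w1: forces it.
w2: forces it.
Worlds forcing the formula: {w0, w1, w2}.

3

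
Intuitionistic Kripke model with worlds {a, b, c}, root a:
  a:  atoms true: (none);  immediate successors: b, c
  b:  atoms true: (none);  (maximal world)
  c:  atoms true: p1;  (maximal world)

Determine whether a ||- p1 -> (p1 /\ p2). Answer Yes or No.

No

a ||-/- p1 -> (p1 /\ p2): at the accessible world c, c ||- p1 but c ||-/- p1 /\ p2.
c ||-/- p1 /\ p2 since c fails p2.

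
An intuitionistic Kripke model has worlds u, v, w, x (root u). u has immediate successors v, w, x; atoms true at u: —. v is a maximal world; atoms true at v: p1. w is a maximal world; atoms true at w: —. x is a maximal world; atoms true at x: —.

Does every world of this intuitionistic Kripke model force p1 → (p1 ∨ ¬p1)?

Yes

u ⊩ p1 → (p1 ∨ ¬p1): every world accessible from u that forces p1 (namely v) also forces p1 ∨ ¬p1.
Since the root u forces p1 → (p1 ∨ ¬p1) and forcing is persistent (monotone upward), every world forces it.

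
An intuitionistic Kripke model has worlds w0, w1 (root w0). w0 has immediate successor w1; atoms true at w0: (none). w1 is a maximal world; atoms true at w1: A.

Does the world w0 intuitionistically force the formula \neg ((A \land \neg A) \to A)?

w0 \nVdash \neg ((A \land \neg A) \to A) since w0 is accessible from w0 and w0 \Vdash (A \land \neg A) \to A.
w0 \Vdash (A \land \neg A) \to A vacuously: no world accessible from w0 forces the antecedent A \land \neg A.

No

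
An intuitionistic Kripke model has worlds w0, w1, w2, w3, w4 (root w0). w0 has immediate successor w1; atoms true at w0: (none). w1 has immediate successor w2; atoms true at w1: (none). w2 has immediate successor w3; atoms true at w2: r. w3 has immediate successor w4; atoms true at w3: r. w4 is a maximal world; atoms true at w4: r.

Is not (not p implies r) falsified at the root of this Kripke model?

w0 does not force not (not p implies r) since w2 is accessible from w0 and w2 forces not p implies r.
w2 forces not p implies r: every world accessible from w2 that forces not p (namely w2, w3, w4) also forces r.
So the root w0 does not force not (not p implies r); the model is a countermodel.

Yes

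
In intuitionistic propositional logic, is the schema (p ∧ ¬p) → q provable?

This is an instance of ex falso quodlibet, which is intuitionistically derivable.
No world can force both p and ¬p, so the antecedent p ∧ ¬p is never forced and the implication holds vacuously at every world.

Yes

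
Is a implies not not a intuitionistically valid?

This is double-negation introduction, which is intuitionistically derivable.
If a world forces a then every accessible world forces a (persistence), so none forces not a; hence not not a.

Yes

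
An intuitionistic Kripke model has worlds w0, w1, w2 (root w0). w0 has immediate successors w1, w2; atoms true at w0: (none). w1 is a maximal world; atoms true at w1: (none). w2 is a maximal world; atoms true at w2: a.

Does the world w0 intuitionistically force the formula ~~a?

No

w0 ||-/- ~~a since w1 is accessible from w0 and w1 ||- ~a.
w1 ||- ~a: no world accessible from w1 forces a.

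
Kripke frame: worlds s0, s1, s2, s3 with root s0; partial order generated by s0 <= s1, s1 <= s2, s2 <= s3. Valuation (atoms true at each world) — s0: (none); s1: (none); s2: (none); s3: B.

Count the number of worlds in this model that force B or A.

s0: does not force it — s0 does not force B or A: neither disjunct is forced at s0.
s1: does not force it.
s2: does not force it.
s3: forces it.
Worlds forcing the formula: {s3}.

1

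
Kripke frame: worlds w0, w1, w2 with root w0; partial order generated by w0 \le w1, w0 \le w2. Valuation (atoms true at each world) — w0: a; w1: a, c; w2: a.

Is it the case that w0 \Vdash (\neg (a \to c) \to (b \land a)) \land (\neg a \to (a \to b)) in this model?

w0 \nVdash (\neg (a \to c) \to (b \land a)) \land (\neg a \to (a \to b)) since w0 fails \neg (a \to c) \to (b \land a).

No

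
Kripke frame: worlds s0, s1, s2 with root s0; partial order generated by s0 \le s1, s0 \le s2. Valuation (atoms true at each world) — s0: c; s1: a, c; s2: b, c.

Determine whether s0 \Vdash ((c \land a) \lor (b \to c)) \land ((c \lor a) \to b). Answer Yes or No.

s0 \nVdash ((c \land a) \lor (b \to c)) \land ((c \lor a) \to b) since s0 fails (c \lor a) \to b.

No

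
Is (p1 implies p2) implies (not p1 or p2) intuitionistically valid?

No

This is the material-implication-as-disjunction principle, which is not intuitionistically valid.
A Kripke countermodel: worlds w0, w1; order generated by w0 <= w1; atoms true at each world — w0:{}; w1:{p1,p2}.
w0 does not force (p1 implies p2) implies (not p1 or p2): already at w0 itself, w0 forces p1 implies p2 but w0 does not force not p1 or p2.
w0 does not force not p1 or p2: neither disjunct is forced at w0.
w0 does not force not p1 since w1 is accessible from w0 and w1 forces p1.
So the root w0 does not force the formula.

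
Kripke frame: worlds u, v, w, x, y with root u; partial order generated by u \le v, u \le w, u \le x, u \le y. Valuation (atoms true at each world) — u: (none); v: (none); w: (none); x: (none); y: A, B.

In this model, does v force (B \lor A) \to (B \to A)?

Yes

v \Vdash (B \lor A) \to (B \to A) vacuously: no world accessible from v forces the antecedent B \lor A.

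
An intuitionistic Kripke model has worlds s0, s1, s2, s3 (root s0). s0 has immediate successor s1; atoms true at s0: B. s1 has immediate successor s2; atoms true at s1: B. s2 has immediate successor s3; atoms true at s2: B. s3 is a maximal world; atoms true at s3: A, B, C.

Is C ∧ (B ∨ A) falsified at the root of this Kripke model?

s0 ⊮ C ∧ (B ∨ A) since s0 fails C.
So the root s0 does not force C ∧ (B ∨ A); the model is a countermodel.

Yes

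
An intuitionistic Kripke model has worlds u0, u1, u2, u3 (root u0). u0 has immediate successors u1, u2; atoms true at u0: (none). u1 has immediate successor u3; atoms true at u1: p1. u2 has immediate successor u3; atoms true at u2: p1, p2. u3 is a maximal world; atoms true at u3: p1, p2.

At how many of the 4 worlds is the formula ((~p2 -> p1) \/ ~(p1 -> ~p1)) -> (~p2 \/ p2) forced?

u0: does not force it — u0 ||-/- ((~p2 -> p1) \/ ~(p1 -> ~p1)) -> (~p2 \/ p2): already at u0 itself, u0 ||- (~p2 -> p1) \/ ~(p1 -> ~p1) but u0 ||-/- ~p2 \/ p2.
u1: does not force it.
u2: forces it.
u3: forces it.
Worlds forcing the formula: {u2, u3}.

2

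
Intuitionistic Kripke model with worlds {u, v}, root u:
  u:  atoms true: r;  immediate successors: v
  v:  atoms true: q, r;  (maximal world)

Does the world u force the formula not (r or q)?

No

u does not force not (r or q) since u is accessible from u and u forces r or q.
u forces r or q via the disjunct r.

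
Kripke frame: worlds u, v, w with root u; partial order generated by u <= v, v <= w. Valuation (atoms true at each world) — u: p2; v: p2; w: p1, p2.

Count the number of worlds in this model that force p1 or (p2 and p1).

1

u: does not force it — u does not force p1 or (p2 and p1): neither disjunct is forced at u.
v: does not force it — v does not force p1 or (p2 and p1): neither disjunct is forced at v.
w: forces it.
Worlds forcing the formula: {w}.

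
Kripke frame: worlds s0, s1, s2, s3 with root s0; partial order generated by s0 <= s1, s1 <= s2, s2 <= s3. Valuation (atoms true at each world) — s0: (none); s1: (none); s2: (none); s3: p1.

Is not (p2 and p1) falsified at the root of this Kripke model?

No

s0 forces not (p2 and p1): no world accessible from s0 forces p2 and p1.
So the root s0 forces not (p2 and p1); the model is not a countermodel.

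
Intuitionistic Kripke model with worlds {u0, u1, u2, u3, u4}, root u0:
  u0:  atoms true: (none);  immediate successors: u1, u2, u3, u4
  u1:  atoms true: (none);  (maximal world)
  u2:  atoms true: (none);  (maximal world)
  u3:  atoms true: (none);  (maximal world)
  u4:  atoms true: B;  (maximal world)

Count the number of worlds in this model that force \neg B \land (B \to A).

3

u0: does not force it — u0 \nVdash \neg B \land (B \to A) since u0 fails \neg B.
u1: forces it.
u2: forces it.
u3: forces it.
u4: does not force it — u4 \nVdash \neg B \land (B \to A) since u4 fails \neg B.
Worlds forcing the formula: {u1, u2, u3}.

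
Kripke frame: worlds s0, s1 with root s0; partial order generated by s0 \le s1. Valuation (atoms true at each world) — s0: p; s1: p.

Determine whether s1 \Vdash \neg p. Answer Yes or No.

s1 \nVdash \neg p since s1 is accessible from s1 and s1 \Vdash p.

No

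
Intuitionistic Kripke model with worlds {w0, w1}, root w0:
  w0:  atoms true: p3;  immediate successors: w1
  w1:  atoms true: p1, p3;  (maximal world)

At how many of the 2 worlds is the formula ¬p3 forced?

0

w0: does not force it — w0 ⊮ ¬p3 since w0 is accessible from w0 and w0 ⊩ p3.
w1: does not force it — w1 ⊮ ¬p3 since w1 is accessible from w1 and w1 ⊩ p3.
Worlds forcing the formula: { }.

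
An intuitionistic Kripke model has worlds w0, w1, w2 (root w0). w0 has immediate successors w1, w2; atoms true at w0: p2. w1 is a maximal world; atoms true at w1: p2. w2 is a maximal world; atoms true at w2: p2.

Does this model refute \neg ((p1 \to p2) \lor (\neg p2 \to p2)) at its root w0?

Yes

w0 \nVdash \neg ((p1 \to p2) \lor (\neg p2 \to p2)) since w0 is accessible from w0 and w0 \Vdash (p1 \to p2) \lor (\neg p2 \to p2).
w0 \Vdash (p1 \to p2) \lor (\neg p2 \to p2) via the disjunct p1 \to p2.
So the root w0 does not force \neg ((p1 \to p2) \lor (\neg p2 \to p2)); the model is a countermodel.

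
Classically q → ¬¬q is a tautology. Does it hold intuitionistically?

This is double-negation introduction, which is intuitionistically derivable.
If a world forces q then every accessible world forces q (persistence), so none forces ¬q; hence ¬¬q.

Yes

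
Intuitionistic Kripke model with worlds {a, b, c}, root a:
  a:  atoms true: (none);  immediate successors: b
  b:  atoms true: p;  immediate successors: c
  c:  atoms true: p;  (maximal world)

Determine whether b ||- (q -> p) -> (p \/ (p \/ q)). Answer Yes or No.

b ||- (q -> p) -> (p \/ (p \/ q)): every world accessible from b that forces q -> p (namely b, c) also forces p \/ (p \/ q).

Yes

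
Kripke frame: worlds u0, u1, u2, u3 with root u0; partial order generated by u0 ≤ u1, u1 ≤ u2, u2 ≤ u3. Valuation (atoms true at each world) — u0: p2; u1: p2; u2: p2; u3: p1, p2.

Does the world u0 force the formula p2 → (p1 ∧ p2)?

u0 ⊮ p2 → (p1 ∧ p2): already at u0 itself, u0 ⊩ p2 but u0 ⊮ p1 ∧ p2.
u0 ⊮ p1 ∧ p2 since u0 fails p1.

No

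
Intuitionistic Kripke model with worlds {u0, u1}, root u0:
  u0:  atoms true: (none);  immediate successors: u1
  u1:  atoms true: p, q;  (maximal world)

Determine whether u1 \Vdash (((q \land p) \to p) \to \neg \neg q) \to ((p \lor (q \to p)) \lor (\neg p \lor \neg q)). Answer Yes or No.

u1 \Vdash (((q \land p) \to p) \to \neg \neg q) \to ((p \lor (q \to p)) \lor (\neg p \lor \neg q)): every world accessible from u1 that forces ((q \land p) \to p) \to \neg \neg q (namely u1) also forces (p \lor (q \to p)) \lor (\neg p \lor \neg q).

Yes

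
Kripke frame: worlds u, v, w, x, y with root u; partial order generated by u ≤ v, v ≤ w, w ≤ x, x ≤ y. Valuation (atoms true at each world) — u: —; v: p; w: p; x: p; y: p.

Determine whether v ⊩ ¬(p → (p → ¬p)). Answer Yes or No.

v ⊩ ¬(p → (p → ¬p)): no world accessible from v forces p → (p → ¬p).

Yes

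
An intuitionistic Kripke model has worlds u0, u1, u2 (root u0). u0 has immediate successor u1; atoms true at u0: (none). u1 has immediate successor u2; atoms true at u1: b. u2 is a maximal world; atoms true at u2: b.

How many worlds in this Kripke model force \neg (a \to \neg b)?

0

u0: does not force it — u0 \nVdash \neg (a \to \neg b) since u0 is accessible from u0 and u0 \Vdash a \to \neg b.
u1: does not force it — u1 \nVdash \neg (a \to \neg b) since u1 is accessible from u1 and u1 \Vdash a \to \neg b.
u2: does not force it.
Worlds forcing the formula: { }.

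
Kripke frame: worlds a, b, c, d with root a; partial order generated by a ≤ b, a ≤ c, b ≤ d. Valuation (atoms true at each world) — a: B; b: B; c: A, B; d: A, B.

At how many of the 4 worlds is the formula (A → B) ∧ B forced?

4

a: forces it.
b: forces it.
c: forces it.
d: forces it.
Worlds forcing the formula: {a, b, c, d}.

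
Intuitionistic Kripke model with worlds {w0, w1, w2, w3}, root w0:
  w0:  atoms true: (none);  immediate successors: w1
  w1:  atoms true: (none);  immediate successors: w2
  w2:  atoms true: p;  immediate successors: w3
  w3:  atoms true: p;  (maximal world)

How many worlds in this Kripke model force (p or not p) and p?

2

w0: does not force it — w0 does not force (p or not p) and p since w0 fails p or not p.
w1: does not force it — w1 does not force (p or not p) and p since w1 fails p or not p.
w2: forces it.
w3: forces it.
Worlds forcing the formula: {w2, w3}.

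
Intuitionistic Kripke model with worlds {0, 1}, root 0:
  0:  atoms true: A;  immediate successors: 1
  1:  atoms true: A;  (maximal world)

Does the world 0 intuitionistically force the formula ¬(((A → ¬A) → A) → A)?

0 ⊮ ¬(((A → ¬A) → A) → A) since 0 is accessible from 0 and 0 ⊩ ((A → ¬A) → A) → A.
0 ⊩ ((A → ¬A) → A) → A: every world accessible from 0 that forces (A → ¬A) → A (namely 0, 1) also forces A.

No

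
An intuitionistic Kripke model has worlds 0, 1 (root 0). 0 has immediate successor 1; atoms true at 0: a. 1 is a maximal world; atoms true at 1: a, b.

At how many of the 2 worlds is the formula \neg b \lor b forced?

1

0: does not force it — 0 \nVdash \neg b \lor b: neither disjunct is forced at 0.
1: forces it.
Worlds forcing the formula: {1}.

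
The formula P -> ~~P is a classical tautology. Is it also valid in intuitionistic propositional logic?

This is double-negation introduction, which is intuitionistically derivable.
If a world forces P then every accessible world forces P (persistence), so none forces ~P; hence ~~P.

Yes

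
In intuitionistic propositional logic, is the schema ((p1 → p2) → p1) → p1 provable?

No

This is Peirce's law, which is not intuitionistically valid.
A Kripke countermodel: worlds s0, s1; order generated by s0 ≤ s1; atoms true at each world — s0:{}; s1:{p1}.
s0 ⊮ ((p1 → p2) → p1) → p1: already at s0 itself, s0 ⊩ (p1 → p2) → p1 but s0 ⊮ p1.
s0 lacks atom p1, so s0 ⊮ p1.
So the root s0 does not force the formula.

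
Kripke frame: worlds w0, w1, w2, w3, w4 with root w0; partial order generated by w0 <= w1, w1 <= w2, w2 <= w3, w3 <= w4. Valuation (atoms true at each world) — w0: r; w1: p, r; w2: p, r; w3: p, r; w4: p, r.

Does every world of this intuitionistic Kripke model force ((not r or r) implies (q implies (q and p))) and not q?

w0 forces ((not r or r) implies (q implies (q and p))) and not q since w0 forces both conjuncts.
Since the root w0 forces ((not r or r) implies (q implies (q and p))) and not q and forcing is persistent (monotone upward), every world forces it.

Yes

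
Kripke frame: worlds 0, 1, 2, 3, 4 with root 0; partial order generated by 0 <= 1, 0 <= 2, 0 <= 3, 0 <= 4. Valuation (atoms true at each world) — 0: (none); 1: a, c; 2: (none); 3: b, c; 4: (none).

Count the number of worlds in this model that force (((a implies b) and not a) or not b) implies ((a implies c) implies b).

0: does not force it — 0 does not force (((a implies b) and not a) or not b) implies ((a implies c) implies b): at the accessible world 1, 1 forces ((a implies b) and not a) or not b but 1 does not force (a implies c) implies b.
1: does not force it.
2: does not force it.
3: forces it.
4: does not force it.
Worlds forcing the formula: {3}.

1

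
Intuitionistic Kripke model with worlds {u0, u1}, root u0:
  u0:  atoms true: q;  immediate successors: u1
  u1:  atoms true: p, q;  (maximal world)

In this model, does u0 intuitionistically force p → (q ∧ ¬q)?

No

u0 ⊮ p → (q ∧ ¬q): at the accessible world u1, u1 ⊩ p but u1 ⊮ q ∧ ¬q.
u1 ⊮ q ∧ ¬q since u1 fails ¬q.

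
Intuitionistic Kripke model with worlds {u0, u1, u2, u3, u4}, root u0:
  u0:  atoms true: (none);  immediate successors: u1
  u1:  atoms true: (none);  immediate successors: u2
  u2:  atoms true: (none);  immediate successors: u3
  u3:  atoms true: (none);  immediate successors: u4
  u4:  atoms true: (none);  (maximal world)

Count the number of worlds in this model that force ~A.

u0: forces it.
u1: forces it.
u2: forces it.
u3: forces it.
u4: forces it.
Worlds forcing the formula: {u0, u1, u2, u3, u4}.

5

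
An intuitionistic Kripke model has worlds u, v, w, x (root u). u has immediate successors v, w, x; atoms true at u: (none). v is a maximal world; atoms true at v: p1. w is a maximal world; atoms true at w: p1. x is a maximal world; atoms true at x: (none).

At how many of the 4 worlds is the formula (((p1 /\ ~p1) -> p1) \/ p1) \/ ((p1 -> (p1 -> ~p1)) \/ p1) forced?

4

u: forces it.
v: forces it.
w: forces it.
x: forces it.
Worlds forcing the formula: {u, v, w, x}.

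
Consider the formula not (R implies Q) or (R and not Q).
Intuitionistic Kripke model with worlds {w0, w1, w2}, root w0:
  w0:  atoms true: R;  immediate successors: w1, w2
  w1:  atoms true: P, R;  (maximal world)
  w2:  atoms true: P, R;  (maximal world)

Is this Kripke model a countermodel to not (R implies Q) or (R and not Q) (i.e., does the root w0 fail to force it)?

w0 forces not (R implies Q) or (R and not Q) via the disjunct not (R implies Q).
So the root w0 forces not (R implies Q) or (R and not Q); the model is not a countermodel.

No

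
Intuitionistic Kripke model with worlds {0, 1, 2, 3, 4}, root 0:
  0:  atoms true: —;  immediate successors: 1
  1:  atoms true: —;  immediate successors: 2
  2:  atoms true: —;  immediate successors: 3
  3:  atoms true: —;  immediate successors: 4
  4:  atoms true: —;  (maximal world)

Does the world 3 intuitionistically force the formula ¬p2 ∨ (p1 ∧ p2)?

3 ⊩ ¬p2 ∨ (p1 ∧ p2) via the disjunct ¬p2.

Yes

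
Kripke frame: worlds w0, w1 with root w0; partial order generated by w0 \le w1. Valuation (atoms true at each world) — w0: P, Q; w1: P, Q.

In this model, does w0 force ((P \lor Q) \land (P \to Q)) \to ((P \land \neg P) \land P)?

w0 \nVdash ((P \lor Q) \land (P \to Q)) \to ((P \land \neg P) \land P): already at w0 itself, w0 \Vdash (P \lor Q) \land (P \to Q) but w0 \nVdash (P \land \neg P) \land P.
w0 \nVdash (P \land \neg P) \land P since w0 fails P \land \neg P.

No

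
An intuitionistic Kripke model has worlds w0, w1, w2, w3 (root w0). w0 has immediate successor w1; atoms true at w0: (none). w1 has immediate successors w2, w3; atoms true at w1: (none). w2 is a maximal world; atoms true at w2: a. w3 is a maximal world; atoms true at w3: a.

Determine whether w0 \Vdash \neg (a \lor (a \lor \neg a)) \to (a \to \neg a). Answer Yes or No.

w0 \Vdash \neg (a \lor (a \lor \neg a)) \to (a \to \neg a) vacuously: no world accessible from w0 forces the antecedent \neg (a \lor (a \lor \neg a)).

Yes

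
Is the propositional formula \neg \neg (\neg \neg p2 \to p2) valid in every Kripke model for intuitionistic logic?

Yes

This is the double negation of double-negation elimination, which is intuitionistically derivable.
By Glivenko's theorem the double negation of any classical propositional tautology is intuitionistically provable; \neg \neg p2 \to p2 is classically a tautology.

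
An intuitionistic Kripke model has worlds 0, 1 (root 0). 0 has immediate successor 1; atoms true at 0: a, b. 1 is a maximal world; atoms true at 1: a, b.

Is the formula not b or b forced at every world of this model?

0 forces not b or b via the disjunct b.
Since the root 0 forces not b or b and forcing is persistent (monotone upward), every world forces it.

Yes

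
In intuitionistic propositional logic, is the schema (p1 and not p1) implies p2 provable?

This is an instance of ex falso quodlibet, which is intuitionistically derivable.
No world can force both p1 and not p1, so the antecedent p1 and not p1 is never forced and the implication holds vacuously at every world.

Yes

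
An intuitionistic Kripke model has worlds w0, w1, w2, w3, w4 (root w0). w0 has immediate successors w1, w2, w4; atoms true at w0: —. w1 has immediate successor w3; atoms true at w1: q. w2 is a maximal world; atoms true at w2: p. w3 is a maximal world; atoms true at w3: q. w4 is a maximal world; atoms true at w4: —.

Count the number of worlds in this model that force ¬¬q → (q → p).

w0: does not force it — w0 ⊮ ¬¬q → (q → p): at the accessible world w1, w1 ⊩ ¬¬q but w1 ⊮ q → p.
w1: does not force it.
w2: forces it.
w3: does not force it.
w4: forces it.
Worlds forcing the formula: {w2, w4}.

2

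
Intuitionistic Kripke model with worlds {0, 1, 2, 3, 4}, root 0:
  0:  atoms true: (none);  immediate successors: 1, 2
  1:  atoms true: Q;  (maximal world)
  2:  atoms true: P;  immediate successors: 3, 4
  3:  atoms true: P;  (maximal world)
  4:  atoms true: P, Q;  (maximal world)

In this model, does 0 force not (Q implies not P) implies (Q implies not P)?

0 does not force not (Q implies not P) implies (Q implies not P): at the accessible world 4, 4 forces not (Q implies not P) but 4 does not force Q implies not P.
4 does not force Q implies not P: already at 4 itself, 4 forces Q but 4 does not force not P.
4 does not force not P since 4 is accessible from 4 and 4 forces P.

No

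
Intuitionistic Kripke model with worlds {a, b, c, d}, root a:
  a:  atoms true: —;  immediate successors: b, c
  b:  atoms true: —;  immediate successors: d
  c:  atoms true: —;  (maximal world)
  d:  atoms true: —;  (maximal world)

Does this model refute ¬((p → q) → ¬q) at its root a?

Yes

a ⊮ ¬((p → q) → ¬q) since a is accessible from a and a ⊩ (p → q) → ¬q.
a ⊩ (p → q) → ¬q: every world accessible from a that forces p → q (namely a, b, c, d) also forces ¬q.
So the root a does not force ¬((p → q) → ¬q); the model is a countermodel.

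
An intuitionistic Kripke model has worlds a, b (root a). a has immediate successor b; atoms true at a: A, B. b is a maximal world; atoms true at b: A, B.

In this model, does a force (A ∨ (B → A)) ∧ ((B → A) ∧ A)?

Yes

a ⊩ (A ∨ (B → A)) ∧ ((B → A) ∧ A) since a forces both conjuncts.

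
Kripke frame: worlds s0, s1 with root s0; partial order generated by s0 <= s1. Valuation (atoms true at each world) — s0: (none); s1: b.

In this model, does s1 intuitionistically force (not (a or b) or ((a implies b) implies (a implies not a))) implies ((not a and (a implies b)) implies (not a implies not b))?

s1 does not force (not (a or b) or ((a implies b) implies (a implies not a))) implies ((not a and (a implies b)) implies (not a implies not b)): already at s1 itself, s1 forces not (a or b) or ((a implies b) implies (a implies not a)) but s1 does not force (not a and (a implies b)) implies (not a implies not b).
s1 does not force (not a and (a implies b)) implies (not a implies not b): already at s1 itself, s1 forces not a and (a implies b) but s1 does not force not a implies not b.
s1 does not force not a implies not b: already at s1 itself, s1 forces not a but s1 does not force not b.
s1 does not force not b since s1 is accessible from s1 and s1 forces b.

No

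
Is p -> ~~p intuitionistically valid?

Yes

This is double-negation introduction, which is intuitionistically derivable.
If a world forces p then every accessible world forces p (persistence), so none forces ~p; hence ~~p.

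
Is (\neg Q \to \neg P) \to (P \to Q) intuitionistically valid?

No

This is the converse of contraposition, which is not intuitionistically valid.
A Kripke countermodel: worlds w0, w1; order generated by w0 \le w1; atoms true at each world — w0:{P}; w1:{P,Q}.
w0 \nVdash (\neg Q \to \neg P) \to (P \to Q): already at w0 itself, w0 \Vdash \neg Q \to \neg P but w0 \nVdash P \to Q.
w0 \nVdash P \to Q: already at w0 itself, w0 \Vdash P but w0 \nVdash Q.
w0 lacks atom Q, so w0 \nVdash Q.
So the root w0 does not force the formula.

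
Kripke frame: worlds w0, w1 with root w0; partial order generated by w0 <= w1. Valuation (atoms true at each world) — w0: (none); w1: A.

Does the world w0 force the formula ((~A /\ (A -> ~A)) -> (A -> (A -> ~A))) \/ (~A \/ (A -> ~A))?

w0 ||- ((~A /\ (A -> ~A)) -> (A -> (A -> ~A))) \/ (~A \/ (A -> ~A)) via the disjunct (~A /\ (A -> ~A)) -> (A -> (A -> ~A)).

Yes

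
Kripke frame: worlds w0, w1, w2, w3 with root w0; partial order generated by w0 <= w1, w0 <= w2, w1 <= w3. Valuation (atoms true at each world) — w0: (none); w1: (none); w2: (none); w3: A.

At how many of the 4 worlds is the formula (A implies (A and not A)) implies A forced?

w0: does not force it — w0 does not force (A implies (A and not A)) implies A: at the accessible world w2, w2 forces A implies (A and not A) but w2 does not force A.
w1: forces it.
w2: does not force it — w2 does not force (A implies (A and not A)) implies A: already at w2 itself, w2 forces A implies (A and not A) but w2 does not force A.
w3: forces it.
Worlds forcing the formula: {w1, w3}.

2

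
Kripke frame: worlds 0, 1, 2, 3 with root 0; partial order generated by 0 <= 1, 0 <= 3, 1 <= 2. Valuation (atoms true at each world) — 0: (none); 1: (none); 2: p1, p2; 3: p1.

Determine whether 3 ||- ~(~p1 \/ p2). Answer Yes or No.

Yes

3 ||- ~(~p1 \/ p2): no world accessible from 3 forces ~p1 \/ p2.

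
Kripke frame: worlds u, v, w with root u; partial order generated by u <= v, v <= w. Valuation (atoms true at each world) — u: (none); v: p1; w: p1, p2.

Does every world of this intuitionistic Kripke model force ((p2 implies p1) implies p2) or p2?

No

Not every world: u does not force ((p2 implies p1) implies p2) or p2.
u does not force ((p2 implies p1) implies p2) or p2: neither disjunct is forced at u.
u does not force (p2 implies p1) implies p2: already at u itself, u forces p2 implies p1 but u does not force p2.
u lacks atom p2, so u does not force p2.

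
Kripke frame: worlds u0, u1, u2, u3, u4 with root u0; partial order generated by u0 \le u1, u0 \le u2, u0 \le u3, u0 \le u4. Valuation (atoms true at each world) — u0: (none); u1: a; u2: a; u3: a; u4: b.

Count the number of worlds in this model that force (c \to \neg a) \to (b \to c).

3

u0: does not force it — u0 \nVdash (c \to \neg a) \to (b \to c): already at u0 itself, u0 \Vdash c \to \neg a but u0 \nVdash b \to c.
u1: forces it.
u2: forces it.
u3: forces it.
u4: does not force it — u4 \nVdash (c \to \neg a) \to (b \to c): already at u4 itself, u4 \Vdash c \to \neg a but u4 \nVdash b \to c.
Worlds forcing the formula: {u1, u2, u3}.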